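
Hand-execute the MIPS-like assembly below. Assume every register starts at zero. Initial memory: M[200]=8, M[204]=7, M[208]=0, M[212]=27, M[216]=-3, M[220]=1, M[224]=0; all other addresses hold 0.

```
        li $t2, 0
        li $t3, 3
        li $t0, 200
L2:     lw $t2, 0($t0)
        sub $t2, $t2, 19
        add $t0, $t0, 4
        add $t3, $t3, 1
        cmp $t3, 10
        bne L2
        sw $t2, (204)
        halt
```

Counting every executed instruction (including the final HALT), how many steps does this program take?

47

after li $t2, 0: $t2=0
after li $t3, 3: $t3=3
after li $t0, 200: $t0=200
after lw $t2, 0($t0): $t2=M[200]=8
after sub $t2, $t2, 19: $t2=8-19=-11
after add $t0, $t0, 4: $t0=200+4=204
after add $t3, $t3, 1: $t3=3+1=4
cmp $t3, 10  (cmp 4,10)
bne L2: taken
after lw $t2, 0($t0): $t2=M[204]=7
after sub $t2, $t2, 19: $t2=7-19=-12
after add $t0, $t0, 4: $t0=204+4=208
after add $t3, $t3, 1: $t3=4+1=5
cmp $t3, 10  (cmp 5,10)
bne L2: taken
after lw $t2, 0($t0): $t2=M[208]=0
after sub $t2, $t2, 19: $t2=0-19=-19
after add $t0, $t0, 4: $t0=208+4=212
after add $t3, $t3, 1: $t3=5+1=6
cmp $t3, 10  (cmp 6,10)
bne L2: taken
after lw $t2, 0($t0): $t2=M[212]=27
after sub $t2, $t2, 19: $t2=27-19=8
after add $t0, $t0, 4: $t0=212+4=216
after add $t3, $t3, 1: $t3=6+1=7
cmp $t3, 10  (cmp 7,10)
bne L2: taken
after lw $t2, 0($t0): $t2=M[216]=-3
after sub $t2, $t2, 19: $t2=(-3)-19=-22
after add $t0, $t0, 4: $t0=216+4=220
after add $t3, $t3, 1: $t3=7+1=8
cmp $t3, 10  (cmp 8,10)
bne L2: taken
after lw $t2, 0($t0): $t2=M[220]=1
after sub $t2, $t2, 19: $t2=1-19=-18
after add $t0, $t0, 4: $t0=220+4=224
after add $t3, $t3, 1: $t3=8+1=9
cmp $t3, 10  (cmp 9,10)
bne L2: taken
after lw $t2, 0($t0): $t2=M[224]=0
after sub $t2, $t2, 19: $t2=0-19=-19
after add $t0, $t0, 4: $t0=224+4=228
after add $t3, $t3, 1: $t3=9+1=10
cmp $t3, 10  (cmp 10,10)
bne L2: not taken
sw $t2, (204) → M[204]=-19
halt.
Total executed instructions: 47.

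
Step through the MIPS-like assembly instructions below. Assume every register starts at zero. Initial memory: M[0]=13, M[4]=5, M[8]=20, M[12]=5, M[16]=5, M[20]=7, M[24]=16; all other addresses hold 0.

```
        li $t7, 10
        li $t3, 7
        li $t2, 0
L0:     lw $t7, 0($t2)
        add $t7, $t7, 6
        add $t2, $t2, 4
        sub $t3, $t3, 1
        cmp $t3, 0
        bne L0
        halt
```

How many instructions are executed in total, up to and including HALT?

li $t7, 10 → $t7=10
li $t3, 7 → $t3=7
li $t2, 0 → $t2=0
lw $t7, 0($t2) → $t7=M[0]=13
add $t7, $t7, 6 → $t7=13+6=19
add $t2, $t2, 4 → $t2=0+4=4
sub $t3, $t3, 1 → $t3=7-1=6
cmp $t3, 0  (cmp 6,0)
bne L0: taken
lw $t7, 0($t2) → $t7=M[4]=5
add $t7, $t7, 6 → $t7=5+6=11
add $t2, $t2, 4 → $t2=4+4=8
sub $t3, $t3, 1 → $t3=6-1=5
cmp $t3, 0  (cmp 5,0)
bne L0: taken
lw $t7, 0($t2) → $t7=M[8]=20
add $t7, $t7, 6 → $t7=20+6=26
add $t2, $t2, 4 → $t2=8+4=12
sub $t3, $t3, 1 → $t3=5-1=4
cmp $t3, 0  (cmp 4,0)
bne L0: taken
lw $t7, 0($t2) → $t7=M[12]=5
add $t7, $t7, 6 → $t7=5+6=11
add $t2, $t2, 4 → $t2=12+4=16
sub $t3, $t3, 1 → $t3=4-1=3
cmp $t3, 0  (cmp 3,0)
bne L0: taken
lw $t7, 0($t2) → $t7=M[16]=5
add $t7, $t7, 6 → $t7=5+6=11
add $t2, $t2, 4 → $t2=16+4=20
sub $t3, $t3, 1 → $t3=3-1=2
cmp $t3, 0  (cmp 2,0)
bne L0: taken
lw $t7, 0($t2) → $t7=M[20]=7
add $t7, $t7, 6 → $t7=7+6=13
add $t2, $t2, 4 → $t2=20+4=24
sub $t3, $t3, 1 → $t3=2-1=1
cmp $t3, 0  (cmp 1,0)
bne L0: taken
lw $t7, 0($t2) → $t7=M[24]=16
add $t7, $t7, 6 → $t7=16+6=22
add $t2, $t2, 4 → $t2=24+4=28
sub $t3, $t3, 1 → $t3=1-1=0
cmp $t3, 0  (cmp 0,0)
bne L0: not taken
halt.
Total executed instructions: 46.

46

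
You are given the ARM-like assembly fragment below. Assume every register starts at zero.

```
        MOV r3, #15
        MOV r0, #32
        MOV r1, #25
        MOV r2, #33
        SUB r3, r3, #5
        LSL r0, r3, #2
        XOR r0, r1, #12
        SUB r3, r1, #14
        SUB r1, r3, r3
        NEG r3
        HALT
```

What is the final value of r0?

MOV r3, #15 → r3=15
MOV r0, #32 → r0=32
MOV r1, #25 → r1=25
MOV r2, #33 → r2=33
SUB r3, r3, #5 → r3=15-5=10
LSL r0, r3, #2 → r0=10<<2=40
XOR r0, r1, #12 → r0=25^12=21
SUB r3, r1, #14 → r3=25-14=11
SUB r1, r3, r3 → r1=11-11=0
NEG r3 → r3=-(11)=-11
halt.

21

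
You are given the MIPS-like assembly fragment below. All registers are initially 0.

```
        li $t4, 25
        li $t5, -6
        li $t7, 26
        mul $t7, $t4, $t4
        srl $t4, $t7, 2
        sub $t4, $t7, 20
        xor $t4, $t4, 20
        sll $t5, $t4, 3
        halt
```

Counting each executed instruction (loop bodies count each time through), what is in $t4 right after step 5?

156

$t4=25
$t5=-6
$t7=26
$t7=25*25=625
$t4=625>>2=156
After step 5: $t4 = 156.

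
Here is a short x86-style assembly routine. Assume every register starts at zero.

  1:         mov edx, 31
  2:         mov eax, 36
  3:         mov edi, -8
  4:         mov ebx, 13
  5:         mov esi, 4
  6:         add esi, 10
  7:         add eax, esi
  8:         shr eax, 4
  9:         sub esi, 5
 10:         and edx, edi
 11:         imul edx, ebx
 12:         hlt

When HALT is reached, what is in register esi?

mov edx, 31 → edx=31
mov eax, 36 → eax=36
mov edi, -8 → edi=-8
mov ebx, 13 → ebx=13
mov esi, 4 → esi=4
add esi, 10 → esi=4+10=14
add eax, esi → eax=36+14=50
shr eax, 4 → eax=50>>4=3
sub esi, 5 → esi=14-5=9
and edx, edi → edx=31&(-8)=24
imul edx, ebx → edx=24*13=312
halt.

9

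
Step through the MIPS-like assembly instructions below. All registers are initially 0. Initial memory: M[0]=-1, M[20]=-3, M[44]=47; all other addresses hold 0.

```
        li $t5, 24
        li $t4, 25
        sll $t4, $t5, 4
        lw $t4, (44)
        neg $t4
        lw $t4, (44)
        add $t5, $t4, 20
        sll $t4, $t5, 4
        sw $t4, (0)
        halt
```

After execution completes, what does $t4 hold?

1072

li $t5, 24 → $t5=24
li $t4, 25 → $t4=25
sll $t4, $t5, 4 → $t4=24<<4=384
lw $t4, (44) → $t4=M[44]=47
neg $t4 → $t4=-(47)=-47
lw $t4, (44) → $t4=M[44]=47
add $t5, $t4, 20 → $t5=47+20=67
sll $t4, $t5, 4 → $t4=67<<4=1072
sw $t4, (0) → M[0]=1072
halt.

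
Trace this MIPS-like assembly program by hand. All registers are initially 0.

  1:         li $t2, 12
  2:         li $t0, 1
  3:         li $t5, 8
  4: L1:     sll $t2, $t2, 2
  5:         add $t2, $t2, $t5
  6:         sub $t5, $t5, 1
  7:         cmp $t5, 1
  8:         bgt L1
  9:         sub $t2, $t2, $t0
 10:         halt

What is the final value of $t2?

238477

$t2=12
$t0=1
$t5=8
$t2=12<<2=48
$t2=48+8=56
$t5=8-1=7
cmp $t5, 1  (cmp 7,1)
bgt L1: taken
$t2=56<<2=224
$t2=224+7=231
$t5=7-1=6
cmp $t5, 1  (cmp 6,1)
bgt L1: taken
$t2=231<<2=924
$t2=924+6=930
$t5=6-1=5
cmp $t5, 1  (cmp 5,1)
bgt L1: taken
$t2=930<<2=3720
$t2=3720+5=3725
$t5=5-1=4
cmp $t5, 1  (cmp 4,1)
bgt L1: taken
$t2=3725<<2=14900
$t2=14900+4=14904
$t5=4-1=3
cmp $t5, 1  (cmp 3,1)
bgt L1: taken
$t2=14904<<2=59616
$t2=59616+3=59619
$t5=3-1=2
cmp $t5, 1  (cmp 2,1)
bgt L1: taken
$t2=59619<<2=238476
$t2=238476+2=238478
$t5=2-1=1
cmp $t5, 1  (cmp 1,1)
bgt L1: not taken
$t2=238478-1=238477
halt.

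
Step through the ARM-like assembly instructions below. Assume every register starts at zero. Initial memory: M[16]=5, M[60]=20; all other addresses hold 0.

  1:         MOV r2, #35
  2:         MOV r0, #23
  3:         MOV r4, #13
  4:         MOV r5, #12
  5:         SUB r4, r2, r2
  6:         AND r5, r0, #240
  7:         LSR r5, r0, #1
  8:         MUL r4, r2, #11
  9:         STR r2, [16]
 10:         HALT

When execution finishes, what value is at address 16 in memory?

35

MOV r2, #35 → r2=35
MOV r0, #23 → r0=23
MOV r4, #13 → r4=13
MOV r5, #12 → r5=12
SUB r4, r2, r2 → r4=35-35=0
AND r5, r0, #240 → r5=23&240=16
LSR r5, r0, #1 → r5=23>>1=11
MUL r4, r2, #11 → r4=35*11=385
STR r2, [16] → M[16]=35
halt.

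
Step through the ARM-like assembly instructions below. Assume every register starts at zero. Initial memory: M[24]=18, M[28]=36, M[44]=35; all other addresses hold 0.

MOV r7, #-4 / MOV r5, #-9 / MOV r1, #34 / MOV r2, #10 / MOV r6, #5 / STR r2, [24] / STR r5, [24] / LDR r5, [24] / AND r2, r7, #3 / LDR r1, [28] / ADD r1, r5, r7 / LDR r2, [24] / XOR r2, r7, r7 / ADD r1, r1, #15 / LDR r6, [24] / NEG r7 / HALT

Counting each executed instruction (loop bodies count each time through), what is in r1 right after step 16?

MOV r7, #-4 → r7=-4
MOV r5, #-9 → r5=-9
MOV r1, #34 → r1=34
MOV r2, #10 → r2=10
MOV r6, #5 → r6=5
STR r2, [24] → M[24]=10
STR r5, [24] → M[24]=-9
LDR r5, [24] → r5=M[24]=-9
AND r2, r7, #3 → r2=(-4)&3=0
LDR r1, [28] → r1=M[28]=36
ADD r1, r5, r7 → r1=(-9)+(-4)=-13
LDR r2, [24] → r2=M[24]=-9
XOR r2, r7, r7 → r2=(-4)^(-4)=0
ADD r1, r1, #15 → r1=(-13)+15=2
LDR r6, [24] → r6=M[24]=-9
NEG r7 → r7=-(-4)=4
After step 16: r1 = 2.

2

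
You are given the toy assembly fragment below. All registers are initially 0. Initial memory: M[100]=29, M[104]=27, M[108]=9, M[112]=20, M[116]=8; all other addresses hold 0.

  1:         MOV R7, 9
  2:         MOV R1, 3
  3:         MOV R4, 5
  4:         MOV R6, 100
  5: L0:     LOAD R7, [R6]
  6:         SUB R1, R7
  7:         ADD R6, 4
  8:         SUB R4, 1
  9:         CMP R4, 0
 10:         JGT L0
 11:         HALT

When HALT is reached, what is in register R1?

-90

MOV R7, 9 → R7=9
MOV R1, 3 → R1=3
MOV R4, 5 → R4=5
MOV R6, 100 → R6=100
LOAD R7, [R6] → R7=M[100]=29
SUB R1, R7 → R1=3-29=-26
ADD R6, 4 → R6=100+4=104
SUB R4, 1 → R4=5-1=4
CMP R4, 0  (cmp 4,0)
JGT L0: taken
LOAD R7, [R6] → R7=M[104]=27
SUB R1, R7 → R1=(-26)-27=-53
ADD R6, 4 → R6=104+4=108
SUB R4, 1 → R4=4-1=3
CMP R4, 0  (cmp 3,0)
JGT L0: taken
LOAD R7, [R6] → R7=M[108]=9
SUB R1, R7 → R1=(-53)-9=-62
ADD R6, 4 → R6=108+4=112
SUB R4, 1 → R4=3-1=2
CMP R4, 0  (cmp 2,0)
JGT L0: taken
LOAD R7, [R6] → R7=M[112]=20
SUB R1, R7 → R1=(-62)-20=-82
ADD R6, 4 → R6=112+4=116
SUB R4, 1 → R4=2-1=1
CMP R4, 0  (cmp 1,0)
JGT L0: taken
LOAD R7, [R6] → R7=M[116]=8
SUB R1, R7 → R1=(-82)-8=-90
ADD R6, 4 → R6=116+4=120
SUB R4, 1 → R4=1-1=0
CMP R4, 0  (cmp 0,0)
JGT L0: not taken
halt.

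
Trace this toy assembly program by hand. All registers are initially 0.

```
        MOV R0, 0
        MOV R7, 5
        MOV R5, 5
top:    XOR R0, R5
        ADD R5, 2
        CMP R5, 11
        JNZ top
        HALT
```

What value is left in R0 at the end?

R0=0
R7=5
R5=5
R0=0^5=5
R5=5+2=7
CMP R5, 11  (cmp 7,11)
JNZ top: taken
R0=5^7=2
R5=7+2=9
CMP R5, 11  (cmp 9,11)
JNZ top: taken
R0=2^9=11
R5=9+2=11
CMP R5, 11  (cmp 11,11)
JNZ top: not taken
halt.

11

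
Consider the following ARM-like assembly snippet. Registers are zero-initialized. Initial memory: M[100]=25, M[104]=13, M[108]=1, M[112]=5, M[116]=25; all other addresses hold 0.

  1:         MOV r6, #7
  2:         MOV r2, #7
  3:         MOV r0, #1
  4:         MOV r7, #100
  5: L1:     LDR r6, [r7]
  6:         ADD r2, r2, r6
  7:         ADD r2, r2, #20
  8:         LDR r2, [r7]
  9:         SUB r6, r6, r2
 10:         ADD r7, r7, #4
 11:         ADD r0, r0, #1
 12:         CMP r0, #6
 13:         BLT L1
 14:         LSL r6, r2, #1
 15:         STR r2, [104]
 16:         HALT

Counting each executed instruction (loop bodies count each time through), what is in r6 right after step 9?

r6=7
r2=7
r0=1
r7=100
r6=M[100]=25
r2=7+25=32
r2=32+20=52
r2=M[100]=25
r6=25-25=0
After step 9: r6 = 0.

0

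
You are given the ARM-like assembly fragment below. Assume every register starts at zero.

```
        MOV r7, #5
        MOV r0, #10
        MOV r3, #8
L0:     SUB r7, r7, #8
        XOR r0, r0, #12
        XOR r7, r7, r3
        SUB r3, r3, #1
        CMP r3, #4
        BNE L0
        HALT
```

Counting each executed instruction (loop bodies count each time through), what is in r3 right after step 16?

r7=5
r0=10
r3=8
r7=5-8=-3
r0=10^12=6
r7=(-3)^8=-11
r3=8-1=7
CMP r3, #4  (cmp 7,4)
BNE L0: taken
r7=(-11)-8=-19
r0=6^12=10
r7=(-19)^7=-22
r3=7-1=6
CMP r3, #4  (cmp 6,4)
BNE L0: taken
r7=(-22)-8=-30
After step 16: r3 = 6.

6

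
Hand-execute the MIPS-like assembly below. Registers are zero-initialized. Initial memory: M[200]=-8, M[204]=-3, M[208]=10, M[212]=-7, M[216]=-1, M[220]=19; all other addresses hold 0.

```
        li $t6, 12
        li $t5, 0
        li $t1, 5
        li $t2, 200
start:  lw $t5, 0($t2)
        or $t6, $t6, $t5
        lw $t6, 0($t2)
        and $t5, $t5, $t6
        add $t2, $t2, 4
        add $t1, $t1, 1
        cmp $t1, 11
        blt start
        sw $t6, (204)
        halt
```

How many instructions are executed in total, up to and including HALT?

$t6=12
$t5=0
$t1=5
$t2=200
$t5=M[200]=-8
$t6=12|(-8)=-4
$t6=M[200]=-8
$t5=(-8)&(-8)=-8
$t2=200+4=204
$t1=5+1=6
cmp $t1, 11  (cmp 6,11)
blt start: taken
$t5=M[204]=-3
$t6=(-8)|(-3)=-3
$t6=M[204]=-3
$t5=(-3)&(-3)=-3
$t2=204+4=208
$t1=6+1=7
cmp $t1, 11  (cmp 7,11)
blt start: taken
$t5=M[208]=10
$t6=(-3)|10=-1
$t6=M[208]=10
$t5=10&10=10
$t2=208+4=212
$t1=7+1=8
cmp $t1, 11  (cmp 8,11)
blt start: taken
$t5=M[212]=-7
$t6=10|(-7)=-5
$t6=M[212]=-7
$t5=(-7)&(-7)=-7
$t2=212+4=216
$t1=8+1=9
cmp $t1, 11  (cmp 9,11)
blt start: taken
$t5=M[216]=-1
$t6=(-7)|(-1)=-1
$t6=M[216]=-1
$t5=(-1)&(-1)=-1
$t2=216+4=220
$t1=9+1=10
cmp $t1, 11  (cmp 10,11)
blt start: taken
$t5=M[220]=19
$t6=(-1)|19=-1
$t6=M[220]=19
$t5=19&19=19
$t2=220+4=224
$t1=10+1=11
cmp $t1, 11  (cmp 11,11)
blt start: not taken
sw $t6, (204) → M[204]=19
halt.
Total executed instructions: 54.

54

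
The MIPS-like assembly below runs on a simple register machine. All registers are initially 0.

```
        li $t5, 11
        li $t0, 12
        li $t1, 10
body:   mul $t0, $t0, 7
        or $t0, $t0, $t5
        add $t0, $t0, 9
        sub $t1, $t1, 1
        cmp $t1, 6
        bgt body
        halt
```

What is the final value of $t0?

36356

$t5=11
$t0=12
$t1=10
$t0=12*7=84
$t0=84|11=95
$t0=95+9=104
$t1=10-1=9
cmp $t1, 6  (cmp 9,6)
bgt body: taken
$t0=104*7=728
$t0=728|11=731
$t0=731+9=740
$t1=9-1=8
cmp $t1, 6  (cmp 8,6)
bgt body: taken
$t0=740*7=5180
$t0=5180|11=5183
$t0=5183+9=5192
$t1=8-1=7
cmp $t1, 6  (cmp 7,6)
bgt body: taken
$t0=5192*7=36344
$t0=36344|11=36347
$t0=36347+9=36356
$t1=7-1=6
cmp $t1, 6  (cmp 6,6)
bgt body: not taken
halt.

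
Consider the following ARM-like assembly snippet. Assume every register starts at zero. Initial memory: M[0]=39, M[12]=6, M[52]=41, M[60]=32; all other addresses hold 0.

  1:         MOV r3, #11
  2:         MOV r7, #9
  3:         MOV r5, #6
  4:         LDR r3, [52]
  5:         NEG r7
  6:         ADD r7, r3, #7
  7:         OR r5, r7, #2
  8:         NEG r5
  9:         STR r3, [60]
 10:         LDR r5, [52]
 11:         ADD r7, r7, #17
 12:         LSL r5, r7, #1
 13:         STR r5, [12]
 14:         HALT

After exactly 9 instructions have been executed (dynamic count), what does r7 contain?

MOV r3, #11 → r3=11
MOV r7, #9 → r7=9
MOV r5, #6 → r5=6
LDR r3, [52] → r3=M[52]=41
NEG r7 → r7=-(9)=-9
ADD r7, r3, #7 → r7=41+7=48
OR r5, r7, #2 → r5=48|2=50
NEG r5 → r5=-(50)=-50
STR r3, [60] → M[60]=41
After step 9: r7 = 48.

48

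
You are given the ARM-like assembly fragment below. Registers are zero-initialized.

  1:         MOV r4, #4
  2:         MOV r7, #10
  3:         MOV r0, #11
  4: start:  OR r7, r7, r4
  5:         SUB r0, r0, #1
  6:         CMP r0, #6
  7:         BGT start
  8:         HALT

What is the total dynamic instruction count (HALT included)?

24

MOV r4, #4 → r4=4
MOV r7, #10 → r7=10
MOV r0, #11 → r0=11
OR r7, r7, r4 → r7=10|4=14
SUB r0, r0, #1 → r0=11-1=10
CMP r0, #6  (cmp 10,6)
BGT start: taken
OR r7, r7, r4 → r7=14|4=14
SUB r0, r0, #1 → r0=10-1=9
CMP r0, #6  (cmp 9,6)
BGT start: taken
OR r7, r7, r4 → r7=14|4=14
SUB r0, r0, #1 → r0=9-1=8
CMP r0, #6  (cmp 8,6)
BGT start: taken
OR r7, r7, r4 → r7=14|4=14
SUB r0, r0, #1 → r0=8-1=7
CMP r0, #6  (cmp 7,6)
BGT start: taken
OR r7, r7, r4 → r7=14|4=14
SUB r0, r0, #1 → r0=7-1=6
CMP r0, #6  (cmp 6,6)
BGT start: not taken
halt.
Total executed instructions: 24.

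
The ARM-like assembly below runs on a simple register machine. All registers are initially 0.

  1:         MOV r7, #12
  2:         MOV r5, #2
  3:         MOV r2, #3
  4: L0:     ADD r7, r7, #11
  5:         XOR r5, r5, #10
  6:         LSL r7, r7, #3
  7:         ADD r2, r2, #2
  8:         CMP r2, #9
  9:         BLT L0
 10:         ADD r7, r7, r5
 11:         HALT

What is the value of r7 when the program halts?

MOV r7, #12 → r7=12
MOV r5, #2 → r5=2
MOV r2, #3 → r2=3
ADD r7, r7, #11 → r7=12+11=23
XOR r5, r5, #10 → r5=2^10=8
LSL r7, r7, #3 → r7=23<<3=184
ADD r2, r2, #2 → r2=3+2=5
CMP r2, #9  (cmp 5,9)
BLT L0: taken
ADD r7, r7, #11 → r7=184+11=195
XOR r5, r5, #10 → r5=8^10=2
LSL r7, r7, #3 → r7=195<<3=1560
ADD r2, r2, #2 → r2=5+2=7
CMP r2, #9  (cmp 7,9)
BLT L0: taken
ADD r7, r7, #11 → r7=1560+11=1571
XOR r5, r5, #10 → r5=2^10=8
LSL r7, r7, #3 → r7=1571<<3=12568
ADD r2, r2, #2 → r2=7+2=9
CMP r2, #9  (cmp 9,9)
BLT L0: not taken
ADD r7, r7, r5 → r7=12568+8=12576
halt.

12576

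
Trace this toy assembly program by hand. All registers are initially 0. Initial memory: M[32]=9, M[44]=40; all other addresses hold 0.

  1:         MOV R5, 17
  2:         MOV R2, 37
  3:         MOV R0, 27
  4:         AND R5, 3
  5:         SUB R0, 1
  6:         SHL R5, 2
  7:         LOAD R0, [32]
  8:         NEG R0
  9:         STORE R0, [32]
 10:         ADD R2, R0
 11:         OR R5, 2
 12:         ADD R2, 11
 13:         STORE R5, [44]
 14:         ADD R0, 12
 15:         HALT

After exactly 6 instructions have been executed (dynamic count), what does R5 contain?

MOV R5, 17 → R5=17
MOV R2, 37 → R2=37
MOV R0, 27 → R0=27
AND R5, 3 → R5=17&3=1
SUB R0, 1 → R0=27-1=26
SHL R5, 2 → R5=1<<2=4
After step 6: R5 = 4.

4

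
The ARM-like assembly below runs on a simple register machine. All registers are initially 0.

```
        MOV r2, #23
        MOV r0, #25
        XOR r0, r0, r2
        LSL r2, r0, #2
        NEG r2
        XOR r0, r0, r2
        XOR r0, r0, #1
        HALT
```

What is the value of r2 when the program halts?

after MOV r2, #23: r2=23
after MOV r0, #25: r0=25
after XOR r0, r0, r2: r0=25^23=14
after LSL r2, r0, #2: r2=14<<2=56
after NEG r2: r2=-(56)=-56
after XOR r0, r0, r2: r0=14^(-56)=-58
after XOR r0, r0, #1: r0=(-58)^1=-57
halt.

-56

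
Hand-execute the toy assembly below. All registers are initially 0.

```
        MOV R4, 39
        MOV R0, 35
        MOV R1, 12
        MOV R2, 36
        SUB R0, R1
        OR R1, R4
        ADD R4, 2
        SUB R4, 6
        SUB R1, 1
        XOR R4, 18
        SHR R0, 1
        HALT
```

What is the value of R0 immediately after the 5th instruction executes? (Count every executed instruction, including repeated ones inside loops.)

23

MOV R4, 39 → R4=39
MOV R0, 35 → R0=35
MOV R1, 12 → R1=12
MOV R2, 36 → R2=36
SUB R0, R1 → R0=35-12=23
After step 5: R0 = 23.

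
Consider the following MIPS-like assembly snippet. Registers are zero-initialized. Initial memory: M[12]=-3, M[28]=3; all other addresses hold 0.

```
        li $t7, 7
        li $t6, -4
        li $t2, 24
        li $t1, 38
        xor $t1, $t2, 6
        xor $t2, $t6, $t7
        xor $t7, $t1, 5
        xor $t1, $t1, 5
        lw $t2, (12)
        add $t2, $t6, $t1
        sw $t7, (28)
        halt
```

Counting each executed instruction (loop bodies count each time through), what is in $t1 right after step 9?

li $t7, 7 → $t7=7
li $t6, -4 → $t6=-4
li $t2, 24 → $t2=24
li $t1, 38 → $t1=38
xor $t1, $t2, 6 → $t1=24^6=30
xor $t2, $t6, $t7 → $t2=(-4)^7=-5
xor $t7, $t1, 5 → $t7=30^5=27
xor $t1, $t1, 5 → $t1=30^5=27
lw $t2, (12) → $t2=M[12]=-3
After step 9: $t1 = 27.

27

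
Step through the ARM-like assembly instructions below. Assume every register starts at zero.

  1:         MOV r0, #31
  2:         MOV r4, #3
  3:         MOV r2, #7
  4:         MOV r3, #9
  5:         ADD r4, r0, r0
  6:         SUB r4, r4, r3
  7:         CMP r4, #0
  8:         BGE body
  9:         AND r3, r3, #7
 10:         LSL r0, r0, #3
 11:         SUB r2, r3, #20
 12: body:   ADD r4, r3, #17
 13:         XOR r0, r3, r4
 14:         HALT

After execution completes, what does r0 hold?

r0=31
r4=3
r2=7
r3=9
r4=31+31=62
r4=62-9=53
CMP r4, #0  (cmp 53,0)
BGE body: taken
r4=9+17=26
r0=9^26=19
halt.

19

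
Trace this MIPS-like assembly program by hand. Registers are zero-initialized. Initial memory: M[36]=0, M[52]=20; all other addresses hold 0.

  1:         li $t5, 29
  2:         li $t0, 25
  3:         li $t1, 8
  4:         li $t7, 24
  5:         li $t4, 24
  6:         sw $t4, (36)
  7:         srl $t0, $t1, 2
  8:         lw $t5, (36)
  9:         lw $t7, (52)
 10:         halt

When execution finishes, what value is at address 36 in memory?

24

$t5=29
$t0=25
$t1=8
$t7=24
$t4=24
sw $t4, (36) → M[36]=24
$t0=8>>2=2
$t5=M[36]=24
$t7=M[52]=20
halt.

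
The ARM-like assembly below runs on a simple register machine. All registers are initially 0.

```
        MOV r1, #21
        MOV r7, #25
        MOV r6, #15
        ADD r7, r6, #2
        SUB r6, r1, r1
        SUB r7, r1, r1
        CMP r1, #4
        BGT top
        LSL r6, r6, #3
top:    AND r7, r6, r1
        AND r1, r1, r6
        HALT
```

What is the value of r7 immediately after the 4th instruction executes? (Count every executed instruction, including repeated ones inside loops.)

r1=21
r7=25
r6=15
r7=15+2=17
After step 4: r7 = 17.

17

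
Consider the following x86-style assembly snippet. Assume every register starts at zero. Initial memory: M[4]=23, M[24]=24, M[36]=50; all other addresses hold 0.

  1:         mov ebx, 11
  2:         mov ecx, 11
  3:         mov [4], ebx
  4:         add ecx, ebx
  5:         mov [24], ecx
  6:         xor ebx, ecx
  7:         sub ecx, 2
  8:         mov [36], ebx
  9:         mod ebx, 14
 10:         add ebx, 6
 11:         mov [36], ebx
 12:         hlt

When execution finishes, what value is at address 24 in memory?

after mov ebx, 11: ebx=11
after mov ecx, 11: ecx=11
mov [4], ebx → M[4]=11
after add ecx, ebx: ecx=11+11=22
mov [24], ecx → M[24]=22
after xor ebx, ecx: ebx=11^22=29
after sub ecx, 2: ecx=22-2=20
mov [36], ebx → M[36]=29
after mod ebx, 14: ebx=29%14=1
after add ebx, 6: ebx=1+6=7
mov [36], ebx → M[36]=7
halt.

22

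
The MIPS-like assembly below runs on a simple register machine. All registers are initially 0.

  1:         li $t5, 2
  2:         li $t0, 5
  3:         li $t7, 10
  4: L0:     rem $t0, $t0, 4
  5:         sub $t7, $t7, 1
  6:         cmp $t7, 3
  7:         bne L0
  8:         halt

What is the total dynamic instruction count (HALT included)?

32

$t5=2
$t0=5
$t7=10
$t0=5%4=1
$t7=10-1=9
cmp $t7, 3  (cmp 9,3)
bne L0: taken
$t0=1%4=1
$t7=9-1=8
cmp $t7, 3  (cmp 8,3)
bne L0: taken
$t0=1%4=1
$t7=8-1=7
cmp $t7, 3  (cmp 7,3)
bne L0: taken
$t0=1%4=1
$t7=7-1=6
cmp $t7, 3  (cmp 6,3)
bne L0: taken
$t0=1%4=1
$t7=6-1=5
cmp $t7, 3  (cmp 5,3)
bne L0: taken
$t0=1%4=1
$t7=5-1=4
cmp $t7, 3  (cmp 4,3)
bne L0: taken
$t0=1%4=1
$t7=4-1=3
cmp $t7, 3  (cmp 3,3)
bne L0: not taken
halt.
Total executed instructions: 32.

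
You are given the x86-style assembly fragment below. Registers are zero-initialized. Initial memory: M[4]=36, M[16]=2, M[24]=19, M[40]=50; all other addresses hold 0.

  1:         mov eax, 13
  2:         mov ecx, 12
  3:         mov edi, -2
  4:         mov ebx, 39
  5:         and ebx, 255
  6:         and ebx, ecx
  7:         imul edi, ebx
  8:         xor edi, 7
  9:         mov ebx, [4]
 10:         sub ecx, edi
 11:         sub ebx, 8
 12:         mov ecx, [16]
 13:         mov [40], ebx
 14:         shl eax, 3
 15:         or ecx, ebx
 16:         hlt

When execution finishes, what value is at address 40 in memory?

28

after mov eax, 13: eax=13
after mov ecx, 12: ecx=12
after mov edi, -2: edi=-2
after mov ebx, 39: ebx=39
after and ebx, 255: ebx=39&255=39
after and ebx, ecx: ebx=39&12=4
after imul edi, ebx: edi=(-2)*4=-8
after xor edi, 7: edi=(-8)^7=-1
after mov ebx, [4]: ebx=M[4]=36
after sub ecx, edi: ecx=12-(-1)=13
after sub ebx, 8: ebx=36-8=28
after mov ecx, [16]: ecx=M[16]=2
mov [40], ebx → M[40]=28
after shl eax, 3: eax=13<<3=104
after or ecx, ebx: ecx=2|28=30
halt.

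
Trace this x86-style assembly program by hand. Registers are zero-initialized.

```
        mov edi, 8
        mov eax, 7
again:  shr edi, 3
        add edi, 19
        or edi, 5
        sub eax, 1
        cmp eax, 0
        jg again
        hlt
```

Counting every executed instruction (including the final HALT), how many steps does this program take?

45

after mov edi, 8: edi=8
after mov eax, 7: eax=7
after shr edi, 3: edi=8>>3=1
after add edi, 19: edi=1+19=20
after or edi, 5: edi=20|5=21
after sub eax, 1: eax=7-1=6
cmp eax, 0  (cmp 6,0)
jg again: taken
after shr edi, 3: edi=21>>3=2
after add edi, 19: edi=2+19=21
after or edi, 5: edi=21|5=21
after sub eax, 1: eax=6-1=5
cmp eax, 0  (cmp 5,0)
jg again: taken
after shr edi, 3: edi=21>>3=2
after add edi, 19: edi=2+19=21
after or edi, 5: edi=21|5=21
after sub eax, 1: eax=5-1=4
cmp eax, 0  (cmp 4,0)
jg again: taken
after shr edi, 3: edi=21>>3=2
after add edi, 19: edi=2+19=21
after or edi, 5: edi=21|5=21
after sub eax, 1: eax=4-1=3
cmp eax, 0  (cmp 3,0)
jg again: taken
after shr edi, 3: edi=21>>3=2
after add edi, 19: edi=2+19=21
after or edi, 5: edi=21|5=21
after sub eax, 1: eax=3-1=2
cmp eax, 0  (cmp 2,0)
jg again: taken
after shr edi, 3: edi=21>>3=2
after add edi, 19: edi=2+19=21
after or edi, 5: edi=21|5=21
after sub eax, 1: eax=2-1=1
cmp eax, 0  (cmp 1,0)
jg again: taken
after shr edi, 3: edi=21>>3=2
after add edi, 19: edi=2+19=21
after or edi, 5: edi=21|5=21
after sub eax, 1: eax=1-1=0
cmp eax, 0  (cmp 0,0)
jg again: not taken
halt.
Total executed instructions: 45.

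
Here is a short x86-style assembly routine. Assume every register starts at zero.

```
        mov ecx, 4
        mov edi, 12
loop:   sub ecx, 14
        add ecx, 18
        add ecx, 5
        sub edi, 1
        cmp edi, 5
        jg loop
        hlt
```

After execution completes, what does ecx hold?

after mov ecx, 4: ecx=4
after mov edi, 12: edi=12
after sub ecx, 14: ecx=4-14=-10
after add ecx, 18: ecx=(-10)+18=8
after add ecx, 5: ecx=8+5=13
after sub edi, 1: edi=12-1=11
cmp edi, 5  (cmp 11,5)
jg loop: taken
after sub ecx, 14: ecx=13-14=-1
after add ecx, 18: ecx=(-1)+18=17
after add ecx, 5: ecx=17+5=22
after sub edi, 1: edi=11-1=10
cmp edi, 5  (cmp 10,5)
jg loop: taken
after sub ecx, 14: ecx=22-14=8
after add ecx, 18: ecx=8+18=26
after add ecx, 5: ecx=26+5=31
after sub edi, 1: edi=10-1=9
cmp edi, 5  (cmp 9,5)
jg loop: taken
after sub ecx, 14: ecx=31-14=17
after add ecx, 18: ecx=17+18=35
after add ecx, 5: ecx=35+5=40
after sub edi, 1: edi=9-1=8
cmp edi, 5  (cmp 8,5)
jg loop: taken
after sub ecx, 14: ecx=40-14=26
after add ecx, 18: ecx=26+18=44
after add ecx, 5: ecx=44+5=49
after sub edi, 1: edi=8-1=7
cmp edi, 5  (cmp 7,5)
jg loop: taken
after sub ecx, 14: ecx=49-14=35
after add ecx, 18: ecx=35+18=53
after add ecx, 5: ecx=53+5=58
after sub edi, 1: edi=7-1=6
cmp edi, 5  (cmp 6,5)
jg loop: taken
after sub ecx, 14: ecx=58-14=44
after add ecx, 18: ecx=44+18=62
after add ecx, 5: ecx=62+5=67
after sub edi, 1: edi=6-1=5
cmp edi, 5  (cmp 5,5)
jg loop: not taken
halt.

67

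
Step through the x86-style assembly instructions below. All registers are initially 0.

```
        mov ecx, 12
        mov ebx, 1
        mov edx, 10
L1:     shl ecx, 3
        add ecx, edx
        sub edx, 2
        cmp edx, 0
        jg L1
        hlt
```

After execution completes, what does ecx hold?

mov ecx, 12 → ecx=12
mov ebx, 1 → ebx=1
mov edx, 10 → edx=10
shl ecx, 3 → ecx=12<<3=96
add ecx, edx → ecx=96+10=106
sub edx, 2 → edx=10-2=8
cmp edx, 0  (cmp 8,0)
jg L1: taken
shl ecx, 3 → ecx=106<<3=848
add ecx, edx → ecx=848+8=856
sub edx, 2 → edx=8-2=6
cmp edx, 0  (cmp 6,0)
jg L1: taken
shl ecx, 3 → ecx=856<<3=6848
add ecx, edx → ecx=6848+6=6854
sub edx, 2 → edx=6-2=4
cmp edx, 0  (cmp 4,0)
jg L1: taken
shl ecx, 3 → ecx=6854<<3=54832
add ecx, edx → ecx=54832+4=54836
sub edx, 2 → edx=4-2=2
cmp edx, 0  (cmp 2,0)
jg L1: taken
shl ecx, 3 → ecx=54836<<3=438688
add ecx, edx → ecx=438688+2=438690
sub edx, 2 → edx=2-2=0
cmp edx, 0  (cmp 0,0)
jg L1: not taken
halt.

438690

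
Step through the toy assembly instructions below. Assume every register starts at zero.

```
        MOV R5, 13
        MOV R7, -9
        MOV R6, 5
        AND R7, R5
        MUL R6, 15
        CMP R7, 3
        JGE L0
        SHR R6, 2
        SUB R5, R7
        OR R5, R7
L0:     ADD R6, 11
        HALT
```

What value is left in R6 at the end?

86

MOV R5, 13 → R5=13
MOV R7, -9 → R7=-9
MOV R6, 5 → R6=5
AND R7, R5 → R7=(-9)&13=5
MUL R6, 15 → R6=5*15=75
CMP R7, 3  (cmp 5,3)
JGE L0: taken
ADD R6, 11 → R6=75+11=86
halt.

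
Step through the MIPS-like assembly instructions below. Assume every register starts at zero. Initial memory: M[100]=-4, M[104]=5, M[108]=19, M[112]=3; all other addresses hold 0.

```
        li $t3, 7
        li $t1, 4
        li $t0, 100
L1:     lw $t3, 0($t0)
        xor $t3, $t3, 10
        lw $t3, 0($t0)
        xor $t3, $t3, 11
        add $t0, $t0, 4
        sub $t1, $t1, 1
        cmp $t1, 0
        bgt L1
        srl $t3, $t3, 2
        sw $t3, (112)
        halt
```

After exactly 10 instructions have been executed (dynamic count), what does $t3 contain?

li $t3, 7 → $t3=7
li $t1, 4 → $t1=4
li $t0, 100 → $t0=100
lw $t3, 0($t0) → $t3=M[100]=-4
xor $t3, $t3, 10 → $t3=(-4)^10=-10
lw $t3, 0($t0) → $t3=M[100]=-4
xor $t3, $t3, 11 → $t3=(-4)^11=-9
add $t0, $t0, 4 → $t0=100+4=104
sub $t1, $t1, 1 → $t1=4-1=3
cmp $t1, 0  (cmp 3,0)
After step 10: $t3 = -9.

-9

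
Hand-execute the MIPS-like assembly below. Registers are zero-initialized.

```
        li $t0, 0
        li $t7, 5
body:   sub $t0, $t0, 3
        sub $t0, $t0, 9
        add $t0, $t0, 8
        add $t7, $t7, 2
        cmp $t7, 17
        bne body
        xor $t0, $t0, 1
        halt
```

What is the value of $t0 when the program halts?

-23

after li $t0, 0: $t0=0
after li $t7, 5: $t7=5
after sub $t0, $t0, 3: $t0=0-3=-3
after sub $t0, $t0, 9: $t0=(-3)-9=-12
after add $t0, $t0, 8: $t0=(-12)+8=-4
after add $t7, $t7, 2: $t7=5+2=7
cmp $t7, 17  (cmp 7,17)
bne body: taken
after sub $t0, $t0, 3: $t0=(-4)-3=-7
after sub $t0, $t0, 9: $t0=(-7)-9=-16
after add $t0, $t0, 8: $t0=(-16)+8=-8
after add $t7, $t7, 2: $t7=7+2=9
cmp $t7, 17  (cmp 9,17)
bne body: taken
after sub $t0, $t0, 3: $t0=(-8)-3=-11
after sub $t0, $t0, 9: $t0=(-11)-9=-20
after add $t0, $t0, 8: $t0=(-20)+8=-12
after add $t7, $t7, 2: $t7=9+2=11
cmp $t7, 17  (cmp 11,17)
bne body: taken
after sub $t0, $t0, 3: $t0=(-12)-3=-15
after sub $t0, $t0, 9: $t0=(-15)-9=-24
after add $t0, $t0, 8: $t0=(-24)+8=-16
after add $t7, $t7, 2: $t7=11+2=13
cmp $t7, 17  (cmp 13,17)
bne body: taken
after sub $t0, $t0, 3: $t0=(-16)-3=-19
after sub $t0, $t0, 9: $t0=(-19)-9=-28
after add $t0, $t0, 8: $t0=(-28)+8=-20
after add $t7, $t7, 2: $t7=13+2=15
cmp $t7, 17  (cmp 15,17)
bne body: taken
after sub $t0, $t0, 3: $t0=(-20)-3=-23
after sub $t0, $t0, 9: $t0=(-23)-9=-32
after add $t0, $t0, 8: $t0=(-32)+8=-24
after add $t7, $t7, 2: $t7=15+2=17
cmp $t7, 17  (cmp 17,17)
bne body: not taken
after xor $t0, $t0, 1: $t0=(-24)^1=-23
halt.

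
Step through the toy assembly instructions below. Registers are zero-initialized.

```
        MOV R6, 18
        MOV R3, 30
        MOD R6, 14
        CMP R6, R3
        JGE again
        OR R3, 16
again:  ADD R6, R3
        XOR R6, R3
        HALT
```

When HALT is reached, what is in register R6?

after MOV R6, 18: R6=18
after MOV R3, 30: R3=30
after MOD R6, 14: R6=18%14=4
CMP R6, R3  (cmp 4,30)
JGE again: not taken
after OR R3, 16: R3=30|16=30
after ADD R6, R3: R6=4+30=34
after XOR R6, R3: R6=34^30=60
halt.

60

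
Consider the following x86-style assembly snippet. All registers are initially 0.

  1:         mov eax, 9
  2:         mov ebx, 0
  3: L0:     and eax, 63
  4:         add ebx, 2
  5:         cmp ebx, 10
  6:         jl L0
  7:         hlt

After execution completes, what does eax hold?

mov eax, 9 → eax=9
mov ebx, 0 → ebx=0
and eax, 63 → eax=9&63=9
add ebx, 2 → ebx=0+2=2
cmp ebx, 10  (cmp 2,10)
jl L0: taken
and eax, 63 → eax=9&63=9
add ebx, 2 → ebx=2+2=4
cmp ebx, 10  (cmp 4,10)
jl L0: taken
and eax, 63 → eax=9&63=9
add ebx, 2 → ebx=4+2=6
cmp ebx, 10  (cmp 6,10)
jl L0: taken
and eax, 63 → eax=9&63=9
add ebx, 2 → ebx=6+2=8
cmp ebx, 10  (cmp 8,10)
jl L0: taken
and eax, 63 → eax=9&63=9
add ebx, 2 → ebx=8+2=10
cmp ebx, 10  (cmp 10,10)
jl L0: not taken
halt.

9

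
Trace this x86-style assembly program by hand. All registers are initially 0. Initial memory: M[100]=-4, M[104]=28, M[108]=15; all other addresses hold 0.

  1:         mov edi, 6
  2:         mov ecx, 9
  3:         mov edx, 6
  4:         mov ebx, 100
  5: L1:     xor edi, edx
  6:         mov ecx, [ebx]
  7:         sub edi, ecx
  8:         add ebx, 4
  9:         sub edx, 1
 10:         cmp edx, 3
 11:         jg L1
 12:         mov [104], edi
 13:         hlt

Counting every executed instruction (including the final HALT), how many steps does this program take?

27

edi=6
ecx=9
edx=6
ebx=100
edi=6^6=0
ecx=M[100]=-4
edi=0-(-4)=4
ebx=100+4=104
edx=6-1=5
cmp edx, 3  (cmp 5,3)
jg L1: taken
edi=4^5=1
ecx=M[104]=28
edi=1-28=-27
ebx=104+4=108
edx=5-1=4
cmp edx, 3  (cmp 4,3)
jg L1: taken
edi=(-27)^4=-31
ecx=M[108]=15
edi=(-31)-15=-46
ebx=108+4=112
edx=4-1=3
cmp edx, 3  (cmp 3,3)
jg L1: not taken
mov [104], edi → M[104]=-46
halt.
Total executed instructions: 27.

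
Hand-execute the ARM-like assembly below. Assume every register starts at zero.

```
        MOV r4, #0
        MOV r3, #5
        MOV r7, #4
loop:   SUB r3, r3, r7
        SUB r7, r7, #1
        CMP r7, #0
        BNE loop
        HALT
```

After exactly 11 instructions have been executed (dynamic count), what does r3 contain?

-2

MOV r4, #0 → r4=0
MOV r3, #5 → r3=5
MOV r7, #4 → r7=4
SUB r3, r3, r7 → r3=5-4=1
SUB r7, r7, #1 → r7=4-1=3
CMP r7, #0  (cmp 3,0)
BNE loop: taken
SUB r3, r3, r7 → r3=1-3=-2
SUB r7, r7, #1 → r7=3-1=2
CMP r7, #0  (cmp 2,0)
BNE loop: taken
After step 11: r3 = -2.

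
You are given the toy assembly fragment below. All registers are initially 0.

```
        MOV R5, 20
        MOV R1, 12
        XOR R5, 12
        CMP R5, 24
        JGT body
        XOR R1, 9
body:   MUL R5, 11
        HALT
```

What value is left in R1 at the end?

MOV R5, 20 → R5=20
MOV R1, 12 → R1=12
XOR R5, 12 → R5=20^12=24
CMP R5, 24  (cmp 24,24)
JGT body: not taken
XOR R1, 9 → R1=12^9=5
MUL R5, 11 → R5=24*11=264
halt.

5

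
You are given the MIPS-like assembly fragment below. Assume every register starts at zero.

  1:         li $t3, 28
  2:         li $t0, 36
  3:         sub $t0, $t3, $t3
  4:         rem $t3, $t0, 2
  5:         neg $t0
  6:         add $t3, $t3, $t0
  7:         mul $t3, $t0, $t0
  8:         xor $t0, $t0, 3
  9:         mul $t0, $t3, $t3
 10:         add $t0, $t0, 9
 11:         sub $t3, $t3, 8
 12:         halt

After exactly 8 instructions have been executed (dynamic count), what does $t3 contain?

$t3=28
$t0=36
$t0=28-28=0
$t3=0%2=0
$t0=-(0)=0
$t3=0+0=0
$t3=0*0=0
$t0=0^3=3
After step 8: $t3 = 0.

0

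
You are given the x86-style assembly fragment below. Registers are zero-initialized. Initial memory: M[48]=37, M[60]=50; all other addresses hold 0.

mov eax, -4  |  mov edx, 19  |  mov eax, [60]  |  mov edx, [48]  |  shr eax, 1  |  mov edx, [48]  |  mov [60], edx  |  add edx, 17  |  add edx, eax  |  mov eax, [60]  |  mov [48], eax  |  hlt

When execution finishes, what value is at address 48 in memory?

37

eax=-4
edx=19
eax=M[60]=50
edx=M[48]=37
eax=50>>1=25
edx=M[48]=37
mov [60], edx → M[60]=37
edx=37+17=54
edx=54+25=79
eax=M[60]=37
mov [48], eax → M[48]=37
halt.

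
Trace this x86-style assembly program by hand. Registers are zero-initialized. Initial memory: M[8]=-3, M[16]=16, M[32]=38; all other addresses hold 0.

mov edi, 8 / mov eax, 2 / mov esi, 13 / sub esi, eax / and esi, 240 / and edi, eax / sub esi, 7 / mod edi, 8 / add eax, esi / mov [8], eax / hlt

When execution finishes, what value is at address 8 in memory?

-5

edi=8
eax=2
esi=13
esi=13-2=11
esi=11&240=0
edi=8&2=0
esi=0-7=-7
edi=0%8=0
eax=2+(-7)=-5
mov [8], eax → M[8]=-5
halt.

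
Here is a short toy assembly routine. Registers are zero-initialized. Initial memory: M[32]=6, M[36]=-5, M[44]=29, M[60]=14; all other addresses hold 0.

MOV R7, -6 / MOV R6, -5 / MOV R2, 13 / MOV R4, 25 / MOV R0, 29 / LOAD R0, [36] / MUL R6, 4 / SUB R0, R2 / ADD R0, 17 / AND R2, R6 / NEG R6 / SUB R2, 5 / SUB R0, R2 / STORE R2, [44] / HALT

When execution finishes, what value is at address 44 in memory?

7

MOV R7, -6 → R7=-6
MOV R6, -5 → R6=-5
MOV R2, 13 → R2=13
MOV R4, 25 → R4=25
MOV R0, 29 → R0=29
LOAD R0, [36] → R0=M[36]=-5
MUL R6, 4 → R6=(-5)*4=-20
SUB R0, R2 → R0=(-5)-13=-18
ADD R0, 17 → R0=(-18)+17=-1
AND R2, R6 → R2=13&(-20)=12
NEG R6 → R6=-(-20)=20
SUB R2, 5 → R2=12-5=7
SUB R0, R2 → R0=(-1)-7=-8
STORE R2, [44] → M[44]=7
halt.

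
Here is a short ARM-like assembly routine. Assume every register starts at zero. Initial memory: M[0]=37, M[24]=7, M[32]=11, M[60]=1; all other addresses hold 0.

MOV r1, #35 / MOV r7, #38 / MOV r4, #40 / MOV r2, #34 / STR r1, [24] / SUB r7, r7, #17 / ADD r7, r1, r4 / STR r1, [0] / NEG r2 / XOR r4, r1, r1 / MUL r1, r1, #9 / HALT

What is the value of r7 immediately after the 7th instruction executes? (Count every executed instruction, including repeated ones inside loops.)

75

r1=35
r7=38
r4=40
r2=34
STR r1, [24] → M[24]=35
r7=38-17=21
r7=35+40=75
After step 7: r7 = 75.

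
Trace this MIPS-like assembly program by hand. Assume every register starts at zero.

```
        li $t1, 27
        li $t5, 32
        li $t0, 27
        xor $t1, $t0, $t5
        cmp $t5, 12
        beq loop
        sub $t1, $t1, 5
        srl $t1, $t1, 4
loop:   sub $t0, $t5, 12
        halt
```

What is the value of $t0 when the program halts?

after li $t1, 27: $t1=27
after li $t5, 32: $t5=32
after li $t0, 27: $t0=27
after xor $t1, $t0, $t5: $t1=27^32=59
cmp $t5, 12  (cmp 32,12)
beq loop: not taken
after sub $t1, $t1, 5: $t1=59-5=54
after srl $t1, $t1, 4: $t1=54>>4=3
after sub $t0, $t5, 12: $t0=32-12=20
halt.

20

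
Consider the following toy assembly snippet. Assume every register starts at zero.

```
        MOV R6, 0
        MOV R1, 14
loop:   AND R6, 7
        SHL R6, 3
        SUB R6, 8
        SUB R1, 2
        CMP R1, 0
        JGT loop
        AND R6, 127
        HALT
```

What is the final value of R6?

120

MOV R6, 0 → R6=0
MOV R1, 14 → R1=14
AND R6, 7 → R6=0&7=0
SHL R6, 3 → R6=0<<3=0
SUB R6, 8 → R6=0-8=-8
SUB R1, 2 → R1=14-2=12
CMP R1, 0  (cmp 12,0)
JGT loop: taken
AND R6, 7 → R6=(-8)&7=0
SHL R6, 3 → R6=0<<3=0
SUB R6, 8 → R6=0-8=-8
SUB R1, 2 → R1=12-2=10
CMP R1, 0  (cmp 10,0)
JGT loop: taken
AND R6, 7 → R6=(-8)&7=0
SHL R6, 3 → R6=0<<3=0
SUB R6, 8 → R6=0-8=-8
SUB R1, 2 → R1=10-2=8
CMP R1, 0  (cmp 8,0)
JGT loop: taken
AND R6, 7 → R6=(-8)&7=0
SHL R6, 3 → R6=0<<3=0
SUB R6, 8 → R6=0-8=-8
SUB R1, 2 → R1=8-2=6
CMP R1, 0  (cmp 6,0)
JGT loop: taken
AND R6, 7 → R6=(-8)&7=0
SHL R6, 3 → R6=0<<3=0
SUB R6, 8 → R6=0-8=-8
SUB R1, 2 → R1=6-2=4
CMP R1, 0  (cmp 4,0)
JGT loop: taken
AND R6, 7 → R6=(-8)&7=0
SHL R6, 3 → R6=0<<3=0
SUB R6, 8 → R6=0-8=-8
SUB R1, 2 → R1=4-2=2
CMP R1, 0  (cmp 2,0)
JGT loop: taken
AND R6, 7 → R6=(-8)&7=0
SHL R6, 3 → R6=0<<3=0
SUB R6, 8 → R6=0-8=-8
SUB R1, 2 → R1=2-2=0
CMP R1, 0  (cmp 0,0)
JGT loop: not taken
AND R6, 127 → R6=(-8)&127=120
halt.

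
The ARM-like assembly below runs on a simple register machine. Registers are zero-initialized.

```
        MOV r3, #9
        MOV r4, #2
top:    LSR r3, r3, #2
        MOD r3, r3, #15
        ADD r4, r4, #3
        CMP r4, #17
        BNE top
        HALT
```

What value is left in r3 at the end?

r3=9
r4=2
r3=9>>2=2
r3=2%15=2
r4=2+3=5
CMP r4, #17  (cmp 5,17)
BNE top: taken
r3=2>>2=0
r3=0%15=0
r4=5+3=8
CMP r4, #17  (cmp 8,17)
BNE top: taken
r3=0>>2=0
r3=0%15=0
r4=8+3=11
CMP r4, #17  (cmp 11,17)
BNE top: taken
r3=0>>2=0
r3=0%15=0
r4=11+3=14
CMP r4, #17  (cmp 14,17)
BNE top: taken
r3=0>>2=0
r3=0%15=0
r4=14+3=17
CMP r4, #17  (cmp 17,17)
BNE top: not taken
halt.

0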